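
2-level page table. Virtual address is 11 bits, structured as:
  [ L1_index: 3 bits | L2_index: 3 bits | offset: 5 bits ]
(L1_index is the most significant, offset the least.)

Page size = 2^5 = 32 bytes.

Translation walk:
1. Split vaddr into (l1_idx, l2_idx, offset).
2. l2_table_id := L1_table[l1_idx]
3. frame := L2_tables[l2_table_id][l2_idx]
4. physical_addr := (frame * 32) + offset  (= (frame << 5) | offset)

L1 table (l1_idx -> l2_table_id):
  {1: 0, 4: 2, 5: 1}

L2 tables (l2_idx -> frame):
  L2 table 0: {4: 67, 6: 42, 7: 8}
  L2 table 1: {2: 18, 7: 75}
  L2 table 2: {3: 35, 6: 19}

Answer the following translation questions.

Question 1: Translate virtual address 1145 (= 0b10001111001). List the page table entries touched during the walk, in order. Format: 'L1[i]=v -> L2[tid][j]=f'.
vaddr = 1145 = 0b10001111001
Split: l1_idx=4, l2_idx=3, offset=25

Answer: L1[4]=2 -> L2[2][3]=35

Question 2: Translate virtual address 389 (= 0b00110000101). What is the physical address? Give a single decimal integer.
vaddr = 389 = 0b00110000101
Split: l1_idx=1, l2_idx=4, offset=5
L1[1] = 0
L2[0][4] = 67
paddr = 67 * 32 + 5 = 2149

Answer: 2149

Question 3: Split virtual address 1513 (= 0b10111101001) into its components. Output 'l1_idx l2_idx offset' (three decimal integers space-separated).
vaddr = 1513 = 0b10111101001
  top 3 bits -> l1_idx = 5
  next 3 bits -> l2_idx = 7
  bottom 5 bits -> offset = 9

Answer: 5 7 9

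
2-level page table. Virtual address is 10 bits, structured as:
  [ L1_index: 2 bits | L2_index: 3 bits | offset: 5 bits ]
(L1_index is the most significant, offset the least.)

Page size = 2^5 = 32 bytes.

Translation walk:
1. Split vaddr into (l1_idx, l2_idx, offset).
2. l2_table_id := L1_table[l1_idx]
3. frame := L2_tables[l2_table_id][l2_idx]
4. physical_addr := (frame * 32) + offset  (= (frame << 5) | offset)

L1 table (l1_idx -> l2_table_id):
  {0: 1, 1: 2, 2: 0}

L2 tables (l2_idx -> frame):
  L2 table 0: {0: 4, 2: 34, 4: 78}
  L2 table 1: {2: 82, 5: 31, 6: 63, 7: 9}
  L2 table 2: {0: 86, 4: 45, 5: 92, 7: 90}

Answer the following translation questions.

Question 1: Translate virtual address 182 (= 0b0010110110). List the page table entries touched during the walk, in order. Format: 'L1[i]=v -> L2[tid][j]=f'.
Answer: L1[0]=1 -> L2[1][5]=31

Derivation:
vaddr = 182 = 0b0010110110
Split: l1_idx=0, l2_idx=5, offset=22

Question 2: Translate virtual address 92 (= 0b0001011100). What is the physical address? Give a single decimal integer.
vaddr = 92 = 0b0001011100
Split: l1_idx=0, l2_idx=2, offset=28
L1[0] = 1
L2[1][2] = 82
paddr = 82 * 32 + 28 = 2652

Answer: 2652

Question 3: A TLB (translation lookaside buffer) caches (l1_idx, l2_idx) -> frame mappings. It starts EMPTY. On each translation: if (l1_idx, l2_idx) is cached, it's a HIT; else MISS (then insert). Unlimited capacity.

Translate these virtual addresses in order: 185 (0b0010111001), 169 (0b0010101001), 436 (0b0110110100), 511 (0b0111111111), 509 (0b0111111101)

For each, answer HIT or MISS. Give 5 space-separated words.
Answer: MISS HIT MISS MISS HIT

Derivation:
vaddr=185: (0,5) not in TLB -> MISS, insert
vaddr=169: (0,5) in TLB -> HIT
vaddr=436: (1,5) not in TLB -> MISS, insert
vaddr=511: (1,7) not in TLB -> MISS, insert
vaddr=509: (1,7) in TLB -> HIT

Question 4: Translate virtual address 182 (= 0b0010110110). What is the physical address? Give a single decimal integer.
vaddr = 182 = 0b0010110110
Split: l1_idx=0, l2_idx=5, offset=22
L1[0] = 1
L2[1][5] = 31
paddr = 31 * 32 + 22 = 1014

Answer: 1014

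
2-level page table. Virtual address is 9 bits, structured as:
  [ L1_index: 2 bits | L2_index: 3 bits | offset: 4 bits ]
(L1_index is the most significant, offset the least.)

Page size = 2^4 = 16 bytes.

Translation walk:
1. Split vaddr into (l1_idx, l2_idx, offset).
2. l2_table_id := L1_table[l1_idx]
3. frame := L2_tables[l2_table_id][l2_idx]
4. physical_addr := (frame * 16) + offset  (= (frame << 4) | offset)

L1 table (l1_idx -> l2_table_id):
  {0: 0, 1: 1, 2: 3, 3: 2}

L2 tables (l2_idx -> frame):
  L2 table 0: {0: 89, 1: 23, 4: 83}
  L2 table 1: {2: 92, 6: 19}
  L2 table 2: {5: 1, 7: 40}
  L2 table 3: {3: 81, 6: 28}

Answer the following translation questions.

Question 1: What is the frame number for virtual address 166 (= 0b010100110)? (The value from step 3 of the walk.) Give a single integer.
vaddr = 166: l1_idx=1, l2_idx=2
L1[1] = 1; L2[1][2] = 92

Answer: 92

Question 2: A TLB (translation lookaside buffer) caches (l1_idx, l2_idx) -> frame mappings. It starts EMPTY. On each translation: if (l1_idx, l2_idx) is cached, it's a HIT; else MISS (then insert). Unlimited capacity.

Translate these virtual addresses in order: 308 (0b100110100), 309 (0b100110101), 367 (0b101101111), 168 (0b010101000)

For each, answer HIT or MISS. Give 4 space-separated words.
Answer: MISS HIT MISS MISS

Derivation:
vaddr=308: (2,3) not in TLB -> MISS, insert
vaddr=309: (2,3) in TLB -> HIT
vaddr=367: (2,6) not in TLB -> MISS, insert
vaddr=168: (1,2) not in TLB -> MISS, insert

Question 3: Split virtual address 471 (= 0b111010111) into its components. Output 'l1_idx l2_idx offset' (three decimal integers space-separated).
Answer: 3 5 7

Derivation:
vaddr = 471 = 0b111010111
  top 2 bits -> l1_idx = 3
  next 3 bits -> l2_idx = 5
  bottom 4 bits -> offset = 7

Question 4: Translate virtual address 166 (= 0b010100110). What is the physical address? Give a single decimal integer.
Answer: 1478

Derivation:
vaddr = 166 = 0b010100110
Split: l1_idx=1, l2_idx=2, offset=6
L1[1] = 1
L2[1][2] = 92
paddr = 92 * 16 + 6 = 1478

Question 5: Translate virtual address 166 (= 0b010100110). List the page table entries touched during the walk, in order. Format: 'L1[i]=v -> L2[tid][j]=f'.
vaddr = 166 = 0b010100110
Split: l1_idx=1, l2_idx=2, offset=6

Answer: L1[1]=1 -> L2[1][2]=92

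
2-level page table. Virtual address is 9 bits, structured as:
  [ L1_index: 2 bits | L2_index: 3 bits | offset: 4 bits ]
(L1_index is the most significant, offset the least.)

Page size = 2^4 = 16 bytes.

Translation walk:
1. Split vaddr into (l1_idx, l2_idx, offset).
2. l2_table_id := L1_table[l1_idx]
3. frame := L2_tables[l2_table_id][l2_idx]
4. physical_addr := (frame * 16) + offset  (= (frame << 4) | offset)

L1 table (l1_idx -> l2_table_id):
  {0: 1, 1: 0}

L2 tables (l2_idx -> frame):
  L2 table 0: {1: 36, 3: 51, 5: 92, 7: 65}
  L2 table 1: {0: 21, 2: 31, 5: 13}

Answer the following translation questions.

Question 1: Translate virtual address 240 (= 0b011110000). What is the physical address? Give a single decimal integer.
vaddr = 240 = 0b011110000
Split: l1_idx=1, l2_idx=7, offset=0
L1[1] = 0
L2[0][7] = 65
paddr = 65 * 16 + 0 = 1040

Answer: 1040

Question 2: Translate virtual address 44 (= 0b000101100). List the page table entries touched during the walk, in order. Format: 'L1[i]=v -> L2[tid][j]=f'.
Answer: L1[0]=1 -> L2[1][2]=31

Derivation:
vaddr = 44 = 0b000101100
Split: l1_idx=0, l2_idx=2, offset=12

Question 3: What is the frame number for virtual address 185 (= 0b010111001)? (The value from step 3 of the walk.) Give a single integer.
Answer: 51

Derivation:
vaddr = 185: l1_idx=1, l2_idx=3
L1[1] = 0; L2[0][3] = 51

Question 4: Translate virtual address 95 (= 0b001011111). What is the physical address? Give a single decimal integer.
vaddr = 95 = 0b001011111
Split: l1_idx=0, l2_idx=5, offset=15
L1[0] = 1
L2[1][5] = 13
paddr = 13 * 16 + 15 = 223

Answer: 223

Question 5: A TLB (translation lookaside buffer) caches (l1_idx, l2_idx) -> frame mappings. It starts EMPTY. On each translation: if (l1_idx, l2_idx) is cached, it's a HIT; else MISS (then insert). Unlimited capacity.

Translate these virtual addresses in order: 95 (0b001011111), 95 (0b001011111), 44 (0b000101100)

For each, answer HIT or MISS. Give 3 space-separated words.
Answer: MISS HIT MISS

Derivation:
vaddr=95: (0,5) not in TLB -> MISS, insert
vaddr=95: (0,5) in TLB -> HIT
vaddr=44: (0,2) not in TLB -> MISS, insert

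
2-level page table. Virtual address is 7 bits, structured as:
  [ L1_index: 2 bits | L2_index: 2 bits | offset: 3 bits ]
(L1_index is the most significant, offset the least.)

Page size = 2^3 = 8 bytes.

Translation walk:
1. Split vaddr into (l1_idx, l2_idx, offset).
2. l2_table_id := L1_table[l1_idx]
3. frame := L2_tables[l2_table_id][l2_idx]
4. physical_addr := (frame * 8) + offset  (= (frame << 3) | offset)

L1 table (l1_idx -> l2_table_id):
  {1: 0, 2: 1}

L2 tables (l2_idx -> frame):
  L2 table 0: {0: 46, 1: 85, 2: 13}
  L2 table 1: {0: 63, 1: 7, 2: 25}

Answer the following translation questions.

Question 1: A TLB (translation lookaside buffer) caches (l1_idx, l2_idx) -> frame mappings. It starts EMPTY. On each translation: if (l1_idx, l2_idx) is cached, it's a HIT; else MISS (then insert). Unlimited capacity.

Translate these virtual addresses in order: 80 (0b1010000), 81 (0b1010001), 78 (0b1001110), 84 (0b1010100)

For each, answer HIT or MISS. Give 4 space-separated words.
vaddr=80: (2,2) not in TLB -> MISS, insert
vaddr=81: (2,2) in TLB -> HIT
vaddr=78: (2,1) not in TLB -> MISS, insert
vaddr=84: (2,2) in TLB -> HIT

Answer: MISS HIT MISS HIT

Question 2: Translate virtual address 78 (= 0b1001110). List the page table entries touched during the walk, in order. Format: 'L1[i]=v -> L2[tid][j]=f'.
Answer: L1[2]=1 -> L2[1][1]=7

Derivation:
vaddr = 78 = 0b1001110
Split: l1_idx=2, l2_idx=1, offset=6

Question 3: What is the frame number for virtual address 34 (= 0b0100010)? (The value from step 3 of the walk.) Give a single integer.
vaddr = 34: l1_idx=1, l2_idx=0
L1[1] = 0; L2[0][0] = 46

Answer: 46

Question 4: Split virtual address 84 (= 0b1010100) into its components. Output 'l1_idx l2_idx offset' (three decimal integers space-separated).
vaddr = 84 = 0b1010100
  top 2 bits -> l1_idx = 2
  next 2 bits -> l2_idx = 2
  bottom 3 bits -> offset = 4

Answer: 2 2 4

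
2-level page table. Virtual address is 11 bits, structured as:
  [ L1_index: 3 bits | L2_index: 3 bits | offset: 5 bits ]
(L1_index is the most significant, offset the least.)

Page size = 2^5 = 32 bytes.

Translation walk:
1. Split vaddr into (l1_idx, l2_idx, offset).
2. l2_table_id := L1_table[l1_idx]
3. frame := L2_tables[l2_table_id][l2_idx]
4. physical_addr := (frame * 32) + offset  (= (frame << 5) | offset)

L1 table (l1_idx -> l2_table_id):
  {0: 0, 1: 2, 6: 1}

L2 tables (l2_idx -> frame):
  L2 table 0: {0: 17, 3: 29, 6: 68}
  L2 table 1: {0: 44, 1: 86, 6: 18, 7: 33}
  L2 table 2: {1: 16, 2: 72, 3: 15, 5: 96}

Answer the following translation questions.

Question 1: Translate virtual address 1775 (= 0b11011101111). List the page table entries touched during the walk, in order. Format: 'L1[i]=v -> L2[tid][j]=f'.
vaddr = 1775 = 0b11011101111
Split: l1_idx=6, l2_idx=7, offset=15

Answer: L1[6]=1 -> L2[1][7]=33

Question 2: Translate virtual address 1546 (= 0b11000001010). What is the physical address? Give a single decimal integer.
vaddr = 1546 = 0b11000001010
Split: l1_idx=6, l2_idx=0, offset=10
L1[6] = 1
L2[1][0] = 44
paddr = 44 * 32 + 10 = 1418

Answer: 1418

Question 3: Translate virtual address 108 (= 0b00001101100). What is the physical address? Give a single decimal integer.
Answer: 940

Derivation:
vaddr = 108 = 0b00001101100
Split: l1_idx=0, l2_idx=3, offset=12
L1[0] = 0
L2[0][3] = 29
paddr = 29 * 32 + 12 = 940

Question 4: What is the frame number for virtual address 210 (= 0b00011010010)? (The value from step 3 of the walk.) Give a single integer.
Answer: 68

Derivation:
vaddr = 210: l1_idx=0, l2_idx=6
L1[0] = 0; L2[0][6] = 68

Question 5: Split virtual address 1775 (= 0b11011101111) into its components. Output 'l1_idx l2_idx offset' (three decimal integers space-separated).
Answer: 6 7 15

Derivation:
vaddr = 1775 = 0b11011101111
  top 3 bits -> l1_idx = 6
  next 3 bits -> l2_idx = 7
  bottom 5 bits -> offset = 15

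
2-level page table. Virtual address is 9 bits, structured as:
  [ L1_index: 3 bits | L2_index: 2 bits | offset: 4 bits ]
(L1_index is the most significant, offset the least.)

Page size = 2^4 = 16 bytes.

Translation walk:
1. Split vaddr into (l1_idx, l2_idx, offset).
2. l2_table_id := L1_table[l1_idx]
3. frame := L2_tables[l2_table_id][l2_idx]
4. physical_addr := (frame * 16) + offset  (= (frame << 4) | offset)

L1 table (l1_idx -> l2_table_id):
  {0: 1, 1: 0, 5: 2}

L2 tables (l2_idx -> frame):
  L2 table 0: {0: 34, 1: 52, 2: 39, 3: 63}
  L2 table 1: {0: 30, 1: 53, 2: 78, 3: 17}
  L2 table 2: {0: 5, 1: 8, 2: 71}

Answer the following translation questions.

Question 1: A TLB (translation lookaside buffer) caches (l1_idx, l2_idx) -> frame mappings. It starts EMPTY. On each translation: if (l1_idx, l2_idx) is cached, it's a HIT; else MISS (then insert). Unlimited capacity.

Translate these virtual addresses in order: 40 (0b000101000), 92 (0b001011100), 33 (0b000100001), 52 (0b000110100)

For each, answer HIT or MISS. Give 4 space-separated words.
vaddr=40: (0,2) not in TLB -> MISS, insert
vaddr=92: (1,1) not in TLB -> MISS, insert
vaddr=33: (0,2) in TLB -> HIT
vaddr=52: (0,3) not in TLB -> MISS, insert

Answer: MISS MISS HIT MISS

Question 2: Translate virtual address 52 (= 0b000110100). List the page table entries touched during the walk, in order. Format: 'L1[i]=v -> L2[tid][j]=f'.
Answer: L1[0]=1 -> L2[1][3]=17

Derivation:
vaddr = 52 = 0b000110100
Split: l1_idx=0, l2_idx=3, offset=4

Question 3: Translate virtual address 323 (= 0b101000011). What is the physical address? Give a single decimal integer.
vaddr = 323 = 0b101000011
Split: l1_idx=5, l2_idx=0, offset=3
L1[5] = 2
L2[2][0] = 5
paddr = 5 * 16 + 3 = 83

Answer: 83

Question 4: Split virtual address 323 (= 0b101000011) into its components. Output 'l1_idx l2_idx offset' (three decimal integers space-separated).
vaddr = 323 = 0b101000011
  top 3 bits -> l1_idx = 5
  next 2 bits -> l2_idx = 0
  bottom 4 bits -> offset = 3

Answer: 5 0 3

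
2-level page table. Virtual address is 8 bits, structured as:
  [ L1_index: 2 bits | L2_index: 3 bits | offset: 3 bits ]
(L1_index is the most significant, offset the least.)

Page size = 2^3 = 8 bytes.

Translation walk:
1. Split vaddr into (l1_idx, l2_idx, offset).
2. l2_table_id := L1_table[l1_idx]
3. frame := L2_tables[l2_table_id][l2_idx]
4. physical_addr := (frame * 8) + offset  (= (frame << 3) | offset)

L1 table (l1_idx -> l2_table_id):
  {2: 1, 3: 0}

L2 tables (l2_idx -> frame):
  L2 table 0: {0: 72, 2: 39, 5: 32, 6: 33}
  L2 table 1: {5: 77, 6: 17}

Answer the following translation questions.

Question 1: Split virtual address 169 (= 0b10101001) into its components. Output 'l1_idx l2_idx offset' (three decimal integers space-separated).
vaddr = 169 = 0b10101001
  top 2 bits -> l1_idx = 2
  next 3 bits -> l2_idx = 5
  bottom 3 bits -> offset = 1

Answer: 2 5 1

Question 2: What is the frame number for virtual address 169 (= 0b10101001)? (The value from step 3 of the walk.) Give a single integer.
Answer: 77

Derivation:
vaddr = 169: l1_idx=2, l2_idx=5
L1[2] = 1; L2[1][5] = 77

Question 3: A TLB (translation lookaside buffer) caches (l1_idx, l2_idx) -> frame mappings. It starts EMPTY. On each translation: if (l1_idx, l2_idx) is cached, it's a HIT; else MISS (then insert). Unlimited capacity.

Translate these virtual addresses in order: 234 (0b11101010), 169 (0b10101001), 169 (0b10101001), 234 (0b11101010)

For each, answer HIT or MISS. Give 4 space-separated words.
Answer: MISS MISS HIT HIT

Derivation:
vaddr=234: (3,5) not in TLB -> MISS, insert
vaddr=169: (2,5) not in TLB -> MISS, insert
vaddr=169: (2,5) in TLB -> HIT
vaddr=234: (3,5) in TLB -> HIT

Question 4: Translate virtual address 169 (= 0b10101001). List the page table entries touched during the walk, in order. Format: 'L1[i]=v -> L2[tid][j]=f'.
vaddr = 169 = 0b10101001
Split: l1_idx=2, l2_idx=5, offset=1

Answer: L1[2]=1 -> L2[1][5]=77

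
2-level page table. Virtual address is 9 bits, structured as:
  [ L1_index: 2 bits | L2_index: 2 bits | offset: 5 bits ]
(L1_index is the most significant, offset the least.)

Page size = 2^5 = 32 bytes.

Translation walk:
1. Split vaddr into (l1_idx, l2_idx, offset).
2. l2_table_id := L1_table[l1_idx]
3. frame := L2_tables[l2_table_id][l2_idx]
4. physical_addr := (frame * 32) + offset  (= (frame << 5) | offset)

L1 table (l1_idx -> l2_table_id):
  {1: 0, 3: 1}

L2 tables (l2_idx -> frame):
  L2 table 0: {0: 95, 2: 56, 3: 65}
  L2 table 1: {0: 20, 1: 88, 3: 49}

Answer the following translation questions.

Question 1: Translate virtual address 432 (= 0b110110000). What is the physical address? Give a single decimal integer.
vaddr = 432 = 0b110110000
Split: l1_idx=3, l2_idx=1, offset=16
L1[3] = 1
L2[1][1] = 88
paddr = 88 * 32 + 16 = 2832

Answer: 2832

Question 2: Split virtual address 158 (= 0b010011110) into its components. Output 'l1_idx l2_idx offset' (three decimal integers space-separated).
vaddr = 158 = 0b010011110
  top 2 bits -> l1_idx = 1
  next 2 bits -> l2_idx = 0
  bottom 5 bits -> offset = 30

Answer: 1 0 30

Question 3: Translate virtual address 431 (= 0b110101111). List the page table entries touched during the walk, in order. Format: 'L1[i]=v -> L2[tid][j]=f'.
vaddr = 431 = 0b110101111
Split: l1_idx=3, l2_idx=1, offset=15

Answer: L1[3]=1 -> L2[1][1]=88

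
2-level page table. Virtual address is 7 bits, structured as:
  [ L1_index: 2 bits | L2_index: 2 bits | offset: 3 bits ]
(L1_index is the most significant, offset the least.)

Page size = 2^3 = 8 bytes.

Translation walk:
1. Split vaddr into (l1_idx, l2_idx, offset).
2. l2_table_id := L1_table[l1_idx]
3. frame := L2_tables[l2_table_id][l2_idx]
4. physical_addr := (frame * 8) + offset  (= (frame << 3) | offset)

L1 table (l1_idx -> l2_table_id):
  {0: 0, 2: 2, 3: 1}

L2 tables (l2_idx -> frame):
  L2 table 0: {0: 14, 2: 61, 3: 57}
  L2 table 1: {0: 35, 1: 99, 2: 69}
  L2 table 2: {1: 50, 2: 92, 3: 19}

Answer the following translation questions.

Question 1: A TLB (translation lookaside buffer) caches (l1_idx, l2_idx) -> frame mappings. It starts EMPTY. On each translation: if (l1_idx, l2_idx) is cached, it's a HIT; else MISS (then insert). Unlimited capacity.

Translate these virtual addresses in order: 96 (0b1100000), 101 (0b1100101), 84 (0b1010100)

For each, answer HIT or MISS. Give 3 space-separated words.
vaddr=96: (3,0) not in TLB -> MISS, insert
vaddr=101: (3,0) in TLB -> HIT
vaddr=84: (2,2) not in TLB -> MISS, insert

Answer: MISS HIT MISS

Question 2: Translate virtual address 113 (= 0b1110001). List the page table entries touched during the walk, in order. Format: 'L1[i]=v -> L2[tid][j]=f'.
vaddr = 113 = 0b1110001
Split: l1_idx=3, l2_idx=2, offset=1

Answer: L1[3]=1 -> L2[1][2]=69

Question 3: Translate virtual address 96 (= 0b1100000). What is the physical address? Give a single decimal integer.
vaddr = 96 = 0b1100000
Split: l1_idx=3, l2_idx=0, offset=0
L1[3] = 1
L2[1][0] = 35
paddr = 35 * 8 + 0 = 280

Answer: 280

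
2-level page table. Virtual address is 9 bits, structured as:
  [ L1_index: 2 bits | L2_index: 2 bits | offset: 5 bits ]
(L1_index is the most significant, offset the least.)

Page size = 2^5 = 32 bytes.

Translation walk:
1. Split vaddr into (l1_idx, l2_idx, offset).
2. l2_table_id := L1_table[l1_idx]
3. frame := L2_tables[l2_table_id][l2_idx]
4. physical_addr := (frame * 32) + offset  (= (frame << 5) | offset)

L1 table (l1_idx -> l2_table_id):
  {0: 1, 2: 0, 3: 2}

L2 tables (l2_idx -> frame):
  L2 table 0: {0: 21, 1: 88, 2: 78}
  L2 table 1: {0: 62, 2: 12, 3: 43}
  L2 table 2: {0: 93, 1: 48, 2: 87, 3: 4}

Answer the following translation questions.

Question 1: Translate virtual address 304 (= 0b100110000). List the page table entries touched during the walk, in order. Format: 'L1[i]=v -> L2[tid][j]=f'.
Answer: L1[2]=0 -> L2[0][1]=88

Derivation:
vaddr = 304 = 0b100110000
Split: l1_idx=2, l2_idx=1, offset=16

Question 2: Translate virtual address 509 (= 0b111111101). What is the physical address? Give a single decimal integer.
vaddr = 509 = 0b111111101
Split: l1_idx=3, l2_idx=3, offset=29
L1[3] = 2
L2[2][3] = 4
paddr = 4 * 32 + 29 = 157

Answer: 157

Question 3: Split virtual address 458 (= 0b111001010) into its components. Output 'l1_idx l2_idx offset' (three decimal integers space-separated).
Answer: 3 2 10

Derivation:
vaddr = 458 = 0b111001010
  top 2 bits -> l1_idx = 3
  next 2 bits -> l2_idx = 2
  bottom 5 bits -> offset = 10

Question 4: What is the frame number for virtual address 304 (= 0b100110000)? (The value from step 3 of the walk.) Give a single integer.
vaddr = 304: l1_idx=2, l2_idx=1
L1[2] = 0; L2[0][1] = 88

Answer: 88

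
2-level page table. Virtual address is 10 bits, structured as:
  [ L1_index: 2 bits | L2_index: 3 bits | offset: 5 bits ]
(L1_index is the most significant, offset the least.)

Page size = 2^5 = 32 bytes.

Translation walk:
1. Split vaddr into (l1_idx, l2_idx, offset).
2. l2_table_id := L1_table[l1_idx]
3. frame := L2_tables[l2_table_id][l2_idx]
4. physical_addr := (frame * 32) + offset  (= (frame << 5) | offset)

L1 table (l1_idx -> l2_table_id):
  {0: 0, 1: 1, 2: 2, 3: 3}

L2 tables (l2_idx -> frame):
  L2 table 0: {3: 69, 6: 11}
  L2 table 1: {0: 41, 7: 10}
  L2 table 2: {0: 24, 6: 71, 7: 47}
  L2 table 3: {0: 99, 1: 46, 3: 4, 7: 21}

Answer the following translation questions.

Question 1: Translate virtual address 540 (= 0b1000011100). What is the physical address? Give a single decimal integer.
Answer: 796

Derivation:
vaddr = 540 = 0b1000011100
Split: l1_idx=2, l2_idx=0, offset=28
L1[2] = 2
L2[2][0] = 24
paddr = 24 * 32 + 28 = 796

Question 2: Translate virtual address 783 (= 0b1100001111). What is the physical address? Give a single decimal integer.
Answer: 3183

Derivation:
vaddr = 783 = 0b1100001111
Split: l1_idx=3, l2_idx=0, offset=15
L1[3] = 3
L2[3][0] = 99
paddr = 99 * 32 + 15 = 3183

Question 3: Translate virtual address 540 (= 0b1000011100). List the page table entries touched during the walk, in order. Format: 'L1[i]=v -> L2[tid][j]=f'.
Answer: L1[2]=2 -> L2[2][0]=24

Derivation:
vaddr = 540 = 0b1000011100
Split: l1_idx=2, l2_idx=0, offset=28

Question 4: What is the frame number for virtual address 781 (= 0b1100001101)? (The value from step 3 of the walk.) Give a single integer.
Answer: 99

Derivation:
vaddr = 781: l1_idx=3, l2_idx=0
L1[3] = 3; L2[3][0] = 99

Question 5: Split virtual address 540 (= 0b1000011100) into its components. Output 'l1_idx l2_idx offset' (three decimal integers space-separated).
vaddr = 540 = 0b1000011100
  top 2 bits -> l1_idx = 2
  next 3 bits -> l2_idx = 0
  bottom 5 bits -> offset = 28

Answer: 2 0 28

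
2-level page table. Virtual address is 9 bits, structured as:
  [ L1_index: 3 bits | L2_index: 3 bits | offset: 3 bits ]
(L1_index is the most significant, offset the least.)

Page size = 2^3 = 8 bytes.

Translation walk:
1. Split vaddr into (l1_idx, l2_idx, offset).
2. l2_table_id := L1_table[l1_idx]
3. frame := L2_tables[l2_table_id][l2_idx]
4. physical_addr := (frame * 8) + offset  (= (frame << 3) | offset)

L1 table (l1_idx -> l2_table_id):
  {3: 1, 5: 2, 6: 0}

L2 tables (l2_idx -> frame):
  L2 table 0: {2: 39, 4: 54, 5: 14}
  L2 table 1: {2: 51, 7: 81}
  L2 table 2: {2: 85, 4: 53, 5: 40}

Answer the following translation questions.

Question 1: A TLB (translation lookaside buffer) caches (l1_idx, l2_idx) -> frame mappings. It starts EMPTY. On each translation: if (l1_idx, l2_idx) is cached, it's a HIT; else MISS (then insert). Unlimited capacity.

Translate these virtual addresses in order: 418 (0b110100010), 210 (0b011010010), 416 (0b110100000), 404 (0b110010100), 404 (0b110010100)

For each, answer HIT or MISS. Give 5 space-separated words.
vaddr=418: (6,4) not in TLB -> MISS, insert
vaddr=210: (3,2) not in TLB -> MISS, insert
vaddr=416: (6,4) in TLB -> HIT
vaddr=404: (6,2) not in TLB -> MISS, insert
vaddr=404: (6,2) in TLB -> HIT

Answer: MISS MISS HIT MISS HIT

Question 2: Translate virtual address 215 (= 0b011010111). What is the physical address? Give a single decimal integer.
Answer: 415

Derivation:
vaddr = 215 = 0b011010111
Split: l1_idx=3, l2_idx=2, offset=7
L1[3] = 1
L2[1][2] = 51
paddr = 51 * 8 + 7 = 415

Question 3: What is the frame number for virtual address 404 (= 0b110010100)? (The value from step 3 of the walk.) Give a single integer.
Answer: 39

Derivation:
vaddr = 404: l1_idx=6, l2_idx=2
L1[6] = 0; L2[0][2] = 39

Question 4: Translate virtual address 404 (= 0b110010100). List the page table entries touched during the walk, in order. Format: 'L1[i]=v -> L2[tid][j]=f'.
vaddr = 404 = 0b110010100
Split: l1_idx=6, l2_idx=2, offset=4

Answer: L1[6]=0 -> L2[0][2]=39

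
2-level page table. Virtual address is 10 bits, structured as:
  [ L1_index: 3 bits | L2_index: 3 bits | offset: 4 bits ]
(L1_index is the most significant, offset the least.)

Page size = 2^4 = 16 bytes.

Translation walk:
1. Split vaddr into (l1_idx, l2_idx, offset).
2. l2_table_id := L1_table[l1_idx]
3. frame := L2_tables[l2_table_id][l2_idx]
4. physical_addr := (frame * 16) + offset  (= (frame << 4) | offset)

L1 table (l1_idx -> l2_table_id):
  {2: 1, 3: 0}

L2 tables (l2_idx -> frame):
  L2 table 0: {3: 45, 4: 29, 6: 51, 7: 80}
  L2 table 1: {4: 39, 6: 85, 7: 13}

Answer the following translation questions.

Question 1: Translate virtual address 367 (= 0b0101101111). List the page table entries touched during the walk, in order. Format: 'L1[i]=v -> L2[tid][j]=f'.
Answer: L1[2]=1 -> L2[1][6]=85

Derivation:
vaddr = 367 = 0b0101101111
Split: l1_idx=2, l2_idx=6, offset=15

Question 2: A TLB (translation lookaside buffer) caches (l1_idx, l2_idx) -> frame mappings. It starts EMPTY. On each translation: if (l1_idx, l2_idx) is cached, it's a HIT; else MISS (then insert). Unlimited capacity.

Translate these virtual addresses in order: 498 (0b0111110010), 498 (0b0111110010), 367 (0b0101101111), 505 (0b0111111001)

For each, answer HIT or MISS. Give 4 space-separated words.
vaddr=498: (3,7) not in TLB -> MISS, insert
vaddr=498: (3,7) in TLB -> HIT
vaddr=367: (2,6) not in TLB -> MISS, insert
vaddr=505: (3,7) in TLB -> HIT

Answer: MISS HIT MISS HIT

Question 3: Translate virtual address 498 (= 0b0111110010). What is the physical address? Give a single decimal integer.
vaddr = 498 = 0b0111110010
Split: l1_idx=3, l2_idx=7, offset=2
L1[3] = 0
L2[0][7] = 80
paddr = 80 * 16 + 2 = 1282

Answer: 1282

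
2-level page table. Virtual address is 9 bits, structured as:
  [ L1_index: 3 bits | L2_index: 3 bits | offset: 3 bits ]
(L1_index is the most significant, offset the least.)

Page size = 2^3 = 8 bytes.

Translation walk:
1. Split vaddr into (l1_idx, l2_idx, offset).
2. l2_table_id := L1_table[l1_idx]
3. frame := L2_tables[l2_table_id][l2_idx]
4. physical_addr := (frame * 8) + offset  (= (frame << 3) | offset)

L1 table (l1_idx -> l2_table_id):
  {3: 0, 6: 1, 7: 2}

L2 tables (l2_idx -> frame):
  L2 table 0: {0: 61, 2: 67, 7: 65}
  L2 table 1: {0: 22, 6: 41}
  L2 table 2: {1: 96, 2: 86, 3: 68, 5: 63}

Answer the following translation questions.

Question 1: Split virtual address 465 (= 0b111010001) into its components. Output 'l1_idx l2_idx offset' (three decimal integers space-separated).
Answer: 7 2 1

Derivation:
vaddr = 465 = 0b111010001
  top 3 bits -> l1_idx = 7
  next 3 bits -> l2_idx = 2
  bottom 3 bits -> offset = 1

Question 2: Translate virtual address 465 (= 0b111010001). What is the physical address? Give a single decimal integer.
Answer: 689

Derivation:
vaddr = 465 = 0b111010001
Split: l1_idx=7, l2_idx=2, offset=1
L1[7] = 2
L2[2][2] = 86
paddr = 86 * 8 + 1 = 689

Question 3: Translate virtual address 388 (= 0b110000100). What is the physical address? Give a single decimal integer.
Answer: 180

Derivation:
vaddr = 388 = 0b110000100
Split: l1_idx=6, l2_idx=0, offset=4
L1[6] = 1
L2[1][0] = 22
paddr = 22 * 8 + 4 = 180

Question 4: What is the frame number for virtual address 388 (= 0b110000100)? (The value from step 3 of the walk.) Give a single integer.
vaddr = 388: l1_idx=6, l2_idx=0
L1[6] = 1; L2[1][0] = 22

Answer: 22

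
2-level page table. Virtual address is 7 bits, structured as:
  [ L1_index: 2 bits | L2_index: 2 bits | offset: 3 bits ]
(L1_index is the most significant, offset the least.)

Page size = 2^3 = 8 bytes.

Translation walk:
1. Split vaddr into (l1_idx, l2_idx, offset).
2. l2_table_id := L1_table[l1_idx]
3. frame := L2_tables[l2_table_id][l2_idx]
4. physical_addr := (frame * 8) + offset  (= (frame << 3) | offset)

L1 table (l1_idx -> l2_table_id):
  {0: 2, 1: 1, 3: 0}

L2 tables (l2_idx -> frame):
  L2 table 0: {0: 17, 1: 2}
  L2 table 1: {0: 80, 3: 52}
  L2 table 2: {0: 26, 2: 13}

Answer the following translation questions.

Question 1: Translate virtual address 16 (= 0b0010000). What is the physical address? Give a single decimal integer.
Answer: 104

Derivation:
vaddr = 16 = 0b0010000
Split: l1_idx=0, l2_idx=2, offset=0
L1[0] = 2
L2[2][2] = 13
paddr = 13 * 8 + 0 = 104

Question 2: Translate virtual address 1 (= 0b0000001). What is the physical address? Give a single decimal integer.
vaddr = 1 = 0b0000001
Split: l1_idx=0, l2_idx=0, offset=1
L1[0] = 2
L2[2][0] = 26
paddr = 26 * 8 + 1 = 209

Answer: 209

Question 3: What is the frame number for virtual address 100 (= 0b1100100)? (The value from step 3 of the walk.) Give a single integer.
vaddr = 100: l1_idx=3, l2_idx=0
L1[3] = 0; L2[0][0] = 17

Answer: 17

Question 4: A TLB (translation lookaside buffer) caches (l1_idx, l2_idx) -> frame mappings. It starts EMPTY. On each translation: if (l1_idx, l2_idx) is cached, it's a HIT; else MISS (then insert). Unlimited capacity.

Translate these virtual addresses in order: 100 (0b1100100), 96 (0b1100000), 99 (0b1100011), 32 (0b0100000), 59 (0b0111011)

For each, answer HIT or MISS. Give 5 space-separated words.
Answer: MISS HIT HIT MISS MISS

Derivation:
vaddr=100: (3,0) not in TLB -> MISS, insert
vaddr=96: (3,0) in TLB -> HIT
vaddr=99: (3,0) in TLB -> HIT
vaddr=32: (1,0) not in TLB -> MISS, insert
vaddr=59: (1,3) not in TLB -> MISS, insert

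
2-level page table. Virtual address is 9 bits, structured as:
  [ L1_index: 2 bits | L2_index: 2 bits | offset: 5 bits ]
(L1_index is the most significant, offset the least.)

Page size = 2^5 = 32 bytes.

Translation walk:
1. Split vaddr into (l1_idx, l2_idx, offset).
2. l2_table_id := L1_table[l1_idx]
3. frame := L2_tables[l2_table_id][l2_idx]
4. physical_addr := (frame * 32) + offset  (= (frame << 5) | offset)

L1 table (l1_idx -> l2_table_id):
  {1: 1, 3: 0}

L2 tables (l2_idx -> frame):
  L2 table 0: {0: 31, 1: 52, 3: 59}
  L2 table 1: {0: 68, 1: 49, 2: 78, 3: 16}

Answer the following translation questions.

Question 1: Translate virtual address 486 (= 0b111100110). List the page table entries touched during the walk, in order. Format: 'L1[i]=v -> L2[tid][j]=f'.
vaddr = 486 = 0b111100110
Split: l1_idx=3, l2_idx=3, offset=6

Answer: L1[3]=0 -> L2[0][3]=59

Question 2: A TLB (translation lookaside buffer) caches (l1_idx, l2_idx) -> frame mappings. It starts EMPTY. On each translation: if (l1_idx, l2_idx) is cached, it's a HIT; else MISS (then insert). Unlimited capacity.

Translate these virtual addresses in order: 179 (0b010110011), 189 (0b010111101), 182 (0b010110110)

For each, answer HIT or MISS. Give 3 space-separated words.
Answer: MISS HIT HIT

Derivation:
vaddr=179: (1,1) not in TLB -> MISS, insert
vaddr=189: (1,1) in TLB -> HIT
vaddr=182: (1,1) in TLB -> HIT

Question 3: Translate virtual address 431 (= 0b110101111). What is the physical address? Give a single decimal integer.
Answer: 1679

Derivation:
vaddr = 431 = 0b110101111
Split: l1_idx=3, l2_idx=1, offset=15
L1[3] = 0
L2[0][1] = 52
paddr = 52 * 32 + 15 = 1679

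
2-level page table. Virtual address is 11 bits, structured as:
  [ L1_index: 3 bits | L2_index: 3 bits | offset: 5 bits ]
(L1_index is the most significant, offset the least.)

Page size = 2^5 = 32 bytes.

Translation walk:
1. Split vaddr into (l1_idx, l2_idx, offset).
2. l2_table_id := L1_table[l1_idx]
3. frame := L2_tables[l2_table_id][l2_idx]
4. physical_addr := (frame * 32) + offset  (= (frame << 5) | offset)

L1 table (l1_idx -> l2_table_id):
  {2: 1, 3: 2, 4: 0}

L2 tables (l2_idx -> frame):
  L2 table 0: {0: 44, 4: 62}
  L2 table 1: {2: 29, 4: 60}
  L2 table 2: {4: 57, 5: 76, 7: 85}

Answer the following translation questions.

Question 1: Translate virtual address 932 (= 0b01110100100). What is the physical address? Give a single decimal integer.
vaddr = 932 = 0b01110100100
Split: l1_idx=3, l2_idx=5, offset=4
L1[3] = 2
L2[2][5] = 76
paddr = 76 * 32 + 4 = 2436

Answer: 2436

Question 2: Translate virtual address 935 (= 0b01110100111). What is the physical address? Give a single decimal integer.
Answer: 2439

Derivation:
vaddr = 935 = 0b01110100111
Split: l1_idx=3, l2_idx=5, offset=7
L1[3] = 2
L2[2][5] = 76
paddr = 76 * 32 + 7 = 2439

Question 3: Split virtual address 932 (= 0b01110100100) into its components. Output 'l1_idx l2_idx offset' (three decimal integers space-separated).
Answer: 3 5 4

Derivation:
vaddr = 932 = 0b01110100100
  top 3 bits -> l1_idx = 3
  next 3 bits -> l2_idx = 5
  bottom 5 bits -> offset = 4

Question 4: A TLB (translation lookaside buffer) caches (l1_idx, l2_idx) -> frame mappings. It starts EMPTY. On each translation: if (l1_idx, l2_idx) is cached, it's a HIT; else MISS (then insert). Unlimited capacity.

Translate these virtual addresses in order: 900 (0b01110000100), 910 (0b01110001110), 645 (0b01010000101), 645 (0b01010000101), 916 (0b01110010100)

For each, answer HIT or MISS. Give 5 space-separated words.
vaddr=900: (3,4) not in TLB -> MISS, insert
vaddr=910: (3,4) in TLB -> HIT
vaddr=645: (2,4) not in TLB -> MISS, insert
vaddr=645: (2,4) in TLB -> HIT
vaddr=916: (3,4) in TLB -> HIT

Answer: MISS HIT MISS HIT HIT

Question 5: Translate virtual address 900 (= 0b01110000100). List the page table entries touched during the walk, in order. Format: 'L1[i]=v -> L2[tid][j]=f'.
vaddr = 900 = 0b01110000100
Split: l1_idx=3, l2_idx=4, offset=4

Answer: L1[3]=2 -> L2[2][4]=57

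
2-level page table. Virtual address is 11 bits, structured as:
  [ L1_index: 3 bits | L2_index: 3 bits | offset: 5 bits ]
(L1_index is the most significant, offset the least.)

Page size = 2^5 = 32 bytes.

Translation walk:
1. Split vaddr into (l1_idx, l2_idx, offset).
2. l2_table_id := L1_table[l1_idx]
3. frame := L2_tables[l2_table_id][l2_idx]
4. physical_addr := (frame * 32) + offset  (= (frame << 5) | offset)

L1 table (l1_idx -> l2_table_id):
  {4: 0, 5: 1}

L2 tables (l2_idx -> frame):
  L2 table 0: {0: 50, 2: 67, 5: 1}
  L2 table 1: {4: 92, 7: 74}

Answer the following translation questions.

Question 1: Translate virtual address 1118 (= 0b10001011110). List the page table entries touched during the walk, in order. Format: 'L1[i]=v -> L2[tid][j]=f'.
Answer: L1[4]=0 -> L2[0][2]=67

Derivation:
vaddr = 1118 = 0b10001011110
Split: l1_idx=4, l2_idx=2, offset=30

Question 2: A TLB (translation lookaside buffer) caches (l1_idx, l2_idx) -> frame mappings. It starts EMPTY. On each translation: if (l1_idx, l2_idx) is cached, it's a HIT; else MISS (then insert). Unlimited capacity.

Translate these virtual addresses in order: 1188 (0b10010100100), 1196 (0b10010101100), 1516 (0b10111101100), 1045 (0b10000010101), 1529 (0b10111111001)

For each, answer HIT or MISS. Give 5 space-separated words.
vaddr=1188: (4,5) not in TLB -> MISS, insert
vaddr=1196: (4,5) in TLB -> HIT
vaddr=1516: (5,7) not in TLB -> MISS, insert
vaddr=1045: (4,0) not in TLB -> MISS, insert
vaddr=1529: (5,7) in TLB -> HIT

Answer: MISS HIT MISS MISS HIT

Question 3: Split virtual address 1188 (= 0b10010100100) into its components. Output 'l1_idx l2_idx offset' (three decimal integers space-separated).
Answer: 4 5 4

Derivation:
vaddr = 1188 = 0b10010100100
  top 3 bits -> l1_idx = 4
  next 3 bits -> l2_idx = 5
  bottom 5 bits -> offset = 4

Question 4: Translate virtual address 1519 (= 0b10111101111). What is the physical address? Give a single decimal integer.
vaddr = 1519 = 0b10111101111
Split: l1_idx=5, l2_idx=7, offset=15
L1[5] = 1
L2[1][7] = 74
paddr = 74 * 32 + 15 = 2383

Answer: 2383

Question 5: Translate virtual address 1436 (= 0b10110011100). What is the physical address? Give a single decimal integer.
vaddr = 1436 = 0b10110011100
Split: l1_idx=5, l2_idx=4, offset=28
L1[5] = 1
L2[1][4] = 92
paddr = 92 * 32 + 28 = 2972

Answer: 2972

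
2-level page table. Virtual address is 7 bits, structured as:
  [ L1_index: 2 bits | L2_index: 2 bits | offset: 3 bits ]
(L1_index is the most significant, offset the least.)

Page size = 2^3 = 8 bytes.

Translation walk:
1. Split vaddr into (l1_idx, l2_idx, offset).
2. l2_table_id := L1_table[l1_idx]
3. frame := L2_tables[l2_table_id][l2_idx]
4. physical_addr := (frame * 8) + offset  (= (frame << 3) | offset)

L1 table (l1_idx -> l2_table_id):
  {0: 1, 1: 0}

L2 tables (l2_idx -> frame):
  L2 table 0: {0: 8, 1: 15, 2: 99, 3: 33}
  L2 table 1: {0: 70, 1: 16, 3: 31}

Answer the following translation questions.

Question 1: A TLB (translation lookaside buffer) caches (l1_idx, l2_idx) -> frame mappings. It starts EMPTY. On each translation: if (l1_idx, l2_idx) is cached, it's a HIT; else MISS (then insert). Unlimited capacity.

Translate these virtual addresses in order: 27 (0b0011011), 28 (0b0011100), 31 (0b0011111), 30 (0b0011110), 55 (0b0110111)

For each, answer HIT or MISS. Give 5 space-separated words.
Answer: MISS HIT HIT HIT MISS

Derivation:
vaddr=27: (0,3) not in TLB -> MISS, insert
vaddr=28: (0,3) in TLB -> HIT
vaddr=31: (0,3) in TLB -> HIT
vaddr=30: (0,3) in TLB -> HIT
vaddr=55: (1,2) not in TLB -> MISS, insert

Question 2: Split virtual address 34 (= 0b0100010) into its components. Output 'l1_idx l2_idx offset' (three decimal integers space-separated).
Answer: 1 0 2

Derivation:
vaddr = 34 = 0b0100010
  top 2 bits -> l1_idx = 1
  next 2 bits -> l2_idx = 0
  bottom 3 bits -> offset = 2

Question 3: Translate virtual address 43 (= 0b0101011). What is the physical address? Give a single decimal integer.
Answer: 123

Derivation:
vaddr = 43 = 0b0101011
Split: l1_idx=1, l2_idx=1, offset=3
L1[1] = 0
L2[0][1] = 15
paddr = 15 * 8 + 3 = 123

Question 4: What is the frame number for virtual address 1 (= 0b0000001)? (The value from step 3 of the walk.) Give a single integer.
Answer: 70

Derivation:
vaddr = 1: l1_idx=0, l2_idx=0
L1[0] = 1; L2[1][0] = 70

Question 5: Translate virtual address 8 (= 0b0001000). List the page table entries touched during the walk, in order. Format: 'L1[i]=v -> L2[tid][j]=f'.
vaddr = 8 = 0b0001000
Split: l1_idx=0, l2_idx=1, offset=0

Answer: L1[0]=1 -> L2[1][1]=16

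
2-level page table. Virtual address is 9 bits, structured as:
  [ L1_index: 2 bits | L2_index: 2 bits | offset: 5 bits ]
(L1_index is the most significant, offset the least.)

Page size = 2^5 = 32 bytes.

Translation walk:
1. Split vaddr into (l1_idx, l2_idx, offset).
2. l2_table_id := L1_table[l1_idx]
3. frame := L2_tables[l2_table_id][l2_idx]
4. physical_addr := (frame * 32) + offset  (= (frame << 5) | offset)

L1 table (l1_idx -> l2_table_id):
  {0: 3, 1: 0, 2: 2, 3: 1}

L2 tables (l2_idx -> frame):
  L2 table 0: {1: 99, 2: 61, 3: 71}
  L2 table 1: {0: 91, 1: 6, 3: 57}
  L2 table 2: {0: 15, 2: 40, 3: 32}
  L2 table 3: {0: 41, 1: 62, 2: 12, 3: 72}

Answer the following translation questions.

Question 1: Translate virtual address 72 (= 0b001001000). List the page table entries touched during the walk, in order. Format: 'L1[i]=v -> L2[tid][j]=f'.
Answer: L1[0]=3 -> L2[3][2]=12

Derivation:
vaddr = 72 = 0b001001000
Split: l1_idx=0, l2_idx=2, offset=8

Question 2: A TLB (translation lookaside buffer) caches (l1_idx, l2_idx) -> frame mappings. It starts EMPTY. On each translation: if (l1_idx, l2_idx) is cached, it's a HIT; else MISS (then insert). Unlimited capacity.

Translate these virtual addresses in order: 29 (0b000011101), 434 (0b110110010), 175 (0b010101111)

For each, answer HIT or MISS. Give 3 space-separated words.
Answer: MISS MISS MISS

Derivation:
vaddr=29: (0,0) not in TLB -> MISS, insert
vaddr=434: (3,1) not in TLB -> MISS, insert
vaddr=175: (1,1) not in TLB -> MISS, insert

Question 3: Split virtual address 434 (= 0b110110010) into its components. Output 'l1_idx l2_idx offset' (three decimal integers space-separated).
Answer: 3 1 18

Derivation:
vaddr = 434 = 0b110110010
  top 2 bits -> l1_idx = 3
  next 2 bits -> l2_idx = 1
  bottom 5 bits -> offset = 18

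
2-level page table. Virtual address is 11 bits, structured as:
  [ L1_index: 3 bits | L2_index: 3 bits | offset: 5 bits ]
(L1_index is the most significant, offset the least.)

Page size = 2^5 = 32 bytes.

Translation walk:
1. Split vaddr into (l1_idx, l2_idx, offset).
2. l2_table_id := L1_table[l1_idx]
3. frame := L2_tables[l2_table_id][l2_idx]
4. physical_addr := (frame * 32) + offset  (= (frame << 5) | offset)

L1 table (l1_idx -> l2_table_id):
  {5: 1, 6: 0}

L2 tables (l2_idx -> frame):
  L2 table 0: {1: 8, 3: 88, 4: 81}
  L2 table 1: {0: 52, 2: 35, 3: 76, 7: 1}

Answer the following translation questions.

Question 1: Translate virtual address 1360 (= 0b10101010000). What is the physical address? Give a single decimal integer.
Answer: 1136

Derivation:
vaddr = 1360 = 0b10101010000
Split: l1_idx=5, l2_idx=2, offset=16
L1[5] = 1
L2[1][2] = 35
paddr = 35 * 32 + 16 = 1136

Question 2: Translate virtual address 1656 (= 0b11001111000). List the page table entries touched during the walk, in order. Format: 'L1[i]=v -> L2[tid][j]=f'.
Answer: L1[6]=0 -> L2[0][3]=88

Derivation:
vaddr = 1656 = 0b11001111000
Split: l1_idx=6, l2_idx=3, offset=24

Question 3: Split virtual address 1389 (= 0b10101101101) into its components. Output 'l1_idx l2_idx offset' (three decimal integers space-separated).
Answer: 5 3 13

Derivation:
vaddr = 1389 = 0b10101101101
  top 3 bits -> l1_idx = 5
  next 3 bits -> l2_idx = 3
  bottom 5 bits -> offset = 13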